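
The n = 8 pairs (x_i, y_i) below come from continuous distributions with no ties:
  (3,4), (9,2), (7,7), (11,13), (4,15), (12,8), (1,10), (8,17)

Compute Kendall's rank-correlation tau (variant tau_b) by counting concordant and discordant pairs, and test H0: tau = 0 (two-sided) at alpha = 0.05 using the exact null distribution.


Step 1: Enumerate the 28 unordered pairs (i,j) with i<j and classify each by sign(x_j-x_i) * sign(y_j-y_i).
  (1,2):dx=+6,dy=-2->D; (1,3):dx=+4,dy=+3->C; (1,4):dx=+8,dy=+9->C; (1,5):dx=+1,dy=+11->C
  (1,6):dx=+9,dy=+4->C; (1,7):dx=-2,dy=+6->D; (1,8):dx=+5,dy=+13->C; (2,3):dx=-2,dy=+5->D
  (2,4):dx=+2,dy=+11->C; (2,5):dx=-5,dy=+13->D; (2,6):dx=+3,dy=+6->C; (2,7):dx=-8,dy=+8->D
  (2,8):dx=-1,dy=+15->D; (3,4):dx=+4,dy=+6->C; (3,5):dx=-3,dy=+8->D; (3,6):dx=+5,dy=+1->C
  (3,7):dx=-6,dy=+3->D; (3,8):dx=+1,dy=+10->C; (4,5):dx=-7,dy=+2->D; (4,6):dx=+1,dy=-5->D
  (4,7):dx=-10,dy=-3->C; (4,8):dx=-3,dy=+4->D; (5,6):dx=+8,dy=-7->D; (5,7):dx=-3,dy=-5->C
  (5,8):dx=+4,dy=+2->C; (6,7):dx=-11,dy=+2->D; (6,8):dx=-4,dy=+9->D; (7,8):dx=+7,dy=+7->C
Step 2: C = 14, D = 14, total pairs = 28.
Step 3: tau = (C - D)/(n(n-1)/2) = (14 - 14)/28 = 0.000000.
Step 4: Exact two-sided p-value (enumerate n! = 40320 permutations of y under H0): p = 1.000000.
Step 5: alpha = 0.05. fail to reject H0.

tau_b = 0.0000 (C=14, D=14), p = 1.000000, fail to reject H0.


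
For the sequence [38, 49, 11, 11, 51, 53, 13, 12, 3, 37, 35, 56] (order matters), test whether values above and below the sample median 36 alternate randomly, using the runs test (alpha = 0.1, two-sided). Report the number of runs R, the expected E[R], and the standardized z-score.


Step 1: Compute median = 36; label A = above, B = below.
Labels in order: AABBAABBBABA  (n_A = 6, n_B = 6)
Step 2: Count runs R = 7.
Step 3: Under H0 (random ordering), E[R] = 2*n_A*n_B/(n_A+n_B) + 1 = 2*6*6/12 + 1 = 7.0000.
        Var[R] = 2*n_A*n_B*(2*n_A*n_B - n_A - n_B) / ((n_A+n_B)^2 * (n_A+n_B-1)) = 4320/1584 = 2.7273.
        SD[R] = 1.6514.
Step 4: R = E[R], so z = 0 with no continuity correction.
Step 5: Two-sided p-value via normal approximation = 2*(1 - Phi(|z|)) = 1.000000.
Step 6: alpha = 0.1. fail to reject H0.

R = 7, z = 0.0000, p = 1.000000, fail to reject H0.


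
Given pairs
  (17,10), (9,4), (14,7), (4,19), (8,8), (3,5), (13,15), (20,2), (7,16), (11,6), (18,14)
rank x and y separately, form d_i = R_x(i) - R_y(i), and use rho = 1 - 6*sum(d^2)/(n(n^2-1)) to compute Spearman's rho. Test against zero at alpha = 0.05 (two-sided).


Step 1: Rank x and y separately (midranks; no ties here).
rank(x): 17->9, 9->5, 14->8, 4->2, 8->4, 3->1, 13->7, 20->11, 7->3, 11->6, 18->10
rank(y): 10->7, 4->2, 7->5, 19->11, 8->6, 5->3, 15->9, 2->1, 16->10, 6->4, 14->8
Step 2: d_i = R_x(i) - R_y(i); compute d_i^2.
  (9-7)^2=4, (5-2)^2=9, (8-5)^2=9, (2-11)^2=81, (4-6)^2=4, (1-3)^2=4, (7-9)^2=4, (11-1)^2=100, (3-10)^2=49, (6-4)^2=4, (10-8)^2=4
sum(d^2) = 272.
Step 3: rho = 1 - 6*272 / (11*(11^2 - 1)) = 1 - 1632/1320 = -0.236364.
Step 4: Under H0, t = rho * sqrt((n-2)/(1-rho^2)) = -0.7298 ~ t(9).
Step 5: Two-sided p-value from the t-distribution with 9 df = 0.484091.
Step 6: alpha = 0.05. fail to reject H0.

rho = -0.2364, p = 0.484091, fail to reject H0 at alpha = 0.05.


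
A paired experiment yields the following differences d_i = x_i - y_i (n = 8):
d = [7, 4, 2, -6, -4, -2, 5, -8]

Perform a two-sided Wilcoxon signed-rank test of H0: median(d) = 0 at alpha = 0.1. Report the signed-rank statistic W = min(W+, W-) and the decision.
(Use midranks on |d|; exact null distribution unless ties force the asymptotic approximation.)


Step 1: Drop any zero differences (none here) and take |d_i|.
|d| = [7, 4, 2, 6, 4, 2, 5, 8]
Step 2: Midrank |d_i| (ties get averaged ranks).
ranks: |7|->7, |4|->3.5, |2|->1.5, |6|->6, |4|->3.5, |2|->1.5, |5|->5, |8|->8
Step 3: Attach original signs; sum ranks with positive sign and with negative sign.
W+ = 7 + 3.5 + 1.5 + 5 = 17
W- = 6 + 3.5 + 1.5 + 8 = 19
(Check: W+ + W- = 36 should equal n(n+1)/2 = 36.)
Step 4: Test statistic W = min(W+, W-) = 17.
Step 5: Ties in |d|, so use the tie-corrected normal approximation.
        E[W] = n(n+1)/4 = 8*9/4 = 18.
        Tie groups: |d|=2 (t=2), |d|=4 (t=2); sum(t^3 - t) = 12.
        Var[W] = n(n+1)(2n+1)/24 - sum(t^3-t)/48 = 1224/24 - 12/48 = 50.75.
        z = (W - E[W]) / sqrt(Var[W]) = (17 - 18) / 7.1239 = -0.1404.
        Two-sided p = 2*Phi(z) = 0.888366.
Step 6: alpha = 0.1. fail to reject H0.

W+ = 17, W- = 19, W = min = 17, p = 0.888366, fail to reject H0.


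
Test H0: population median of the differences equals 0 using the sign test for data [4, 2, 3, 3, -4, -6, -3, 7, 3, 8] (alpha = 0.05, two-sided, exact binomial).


Step 1: Discard zero differences. Original n = 10; n_eff = number of nonzero differences = 10.
Nonzero differences (with sign): +4, +2, +3, +3, -4, -6, -3, +7, +3, +8
Step 2: Count signs: positive = 7, negative = 3.
Step 3: Under H0: P(positive) = 0.5, so the number of positives S ~ Bin(10, 0.5).
Step 4: Two-sided exact p-value = sum of Bin(10,0.5) probabilities at or below the observed probability = 0.343750.
Step 5: alpha = 0.05. fail to reject H0.

n_eff = 10, pos = 7, neg = 3, p = 0.343750, fail to reject H0.


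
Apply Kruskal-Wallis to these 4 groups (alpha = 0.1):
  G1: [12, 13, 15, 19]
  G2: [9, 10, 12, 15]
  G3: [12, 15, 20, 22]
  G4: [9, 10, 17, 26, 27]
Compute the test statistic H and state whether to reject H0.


Step 1: Combine all N = 17 observations and assign midranks.
sorted (value, group, rank): (9,G2,1.5), (9,G4,1.5), (10,G2,3.5), (10,G4,3.5), (12,G1,6), (12,G2,6), (12,G3,6), (13,G1,8), (15,G1,10), (15,G2,10), (15,G3,10), (17,G4,12), (19,G1,13), (20,G3,14), (22,G3,15), (26,G4,16), (27,G4,17)
Step 2: Sum ranks within each group.
R_1 = 37 (n_1 = 4)
R_2 = 21 (n_2 = 4)
R_3 = 45 (n_3 = 4)
R_4 = 50 (n_4 = 5)
Step 3: H = 12/(N(N+1)) * sum(R_i^2/n_i) - 3(N+1)
     = 12/(17*18) * (37^2/4 + 21^2/4 + 45^2/4 + 50^2/5) - 3*18
     = 0.039216 * 1458.75 - 54
     = 3.205882.
Step 4: Ties present; correction factor C = 1 - 60/(17^3 - 17) = 0.987745. Corrected H = 3.205882 / 0.987745 = 3.245658.
Step 5: Under H0, H ~ chi^2(3); p-value = 0.355278.
Step 6: alpha = 0.1. fail to reject H0.

H = 3.2457, df = 3, p = 0.355278, fail to reject H0.


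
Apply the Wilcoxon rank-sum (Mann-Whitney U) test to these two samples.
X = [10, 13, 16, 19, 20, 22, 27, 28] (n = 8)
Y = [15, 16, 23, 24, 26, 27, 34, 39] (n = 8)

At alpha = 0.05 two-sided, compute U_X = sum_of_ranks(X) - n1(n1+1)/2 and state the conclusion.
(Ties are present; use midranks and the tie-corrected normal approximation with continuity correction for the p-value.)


Step 1: Combine and sort all 16 observations; assign midranks.
sorted (value, group): (10,X), (13,X), (15,Y), (16,X), (16,Y), (19,X), (20,X), (22,X), (23,Y), (24,Y), (26,Y), (27,X), (27,Y), (28,X), (34,Y), (39,Y)
ranks: 10->1, 13->2, 15->3, 16->4.5, 16->4.5, 19->6, 20->7, 22->8, 23->9, 24->10, 26->11, 27->12.5, 27->12.5, 28->14, 34->15, 39->16
Step 2: Rank sum for X: R1 = 1 + 2 + 4.5 + 6 + 7 + 8 + 12.5 + 14 = 55.
Step 3: U_X = R1 - n1(n1+1)/2 = 55 - 8*9/2 = 55 - 36 = 19.
       U_Y = n1*n2 - U_X = 64 - 19 = 45.
Step 4: Ties are present, so use the tie-corrected normal approximation (with continuity correction) for the p-value.
Step 5: p-value = 0.188612; compare to alpha = 0.05. fail to reject H0.

U_X = 19, p = 0.188612, fail to reject H0 at alpha = 0.05.


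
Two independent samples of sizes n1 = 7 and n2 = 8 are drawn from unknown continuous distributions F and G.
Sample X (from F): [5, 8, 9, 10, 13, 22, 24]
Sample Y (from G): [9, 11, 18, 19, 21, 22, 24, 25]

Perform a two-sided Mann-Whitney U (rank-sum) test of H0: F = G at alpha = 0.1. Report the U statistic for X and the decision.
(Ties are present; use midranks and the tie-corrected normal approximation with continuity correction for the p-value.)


Step 1: Combine and sort all 15 observations; assign midranks.
sorted (value, group): (5,X), (8,X), (9,X), (9,Y), (10,X), (11,Y), (13,X), (18,Y), (19,Y), (21,Y), (22,X), (22,Y), (24,X), (24,Y), (25,Y)
ranks: 5->1, 8->2, 9->3.5, 9->3.5, 10->5, 11->6, 13->7, 18->8, 19->9, 21->10, 22->11.5, 22->11.5, 24->13.5, 24->13.5, 25->15
Step 2: Rank sum for X: R1 = 1 + 2 + 3.5 + 5 + 7 + 11.5 + 13.5 = 43.5.
Step 3: U_X = R1 - n1(n1+1)/2 = 43.5 - 7*8/2 = 43.5 - 28 = 15.5.
       U_Y = n1*n2 - U_X = 56 - 15.5 = 40.5.
Step 4: Ties are present, so use the tie-corrected normal approximation (with continuity correction) for the p-value.
Step 5: p-value = 0.163782; compare to alpha = 0.1. fail to reject H0.

U_X = 15.5, p = 0.163782, fail to reject H0 at alpha = 0.1.


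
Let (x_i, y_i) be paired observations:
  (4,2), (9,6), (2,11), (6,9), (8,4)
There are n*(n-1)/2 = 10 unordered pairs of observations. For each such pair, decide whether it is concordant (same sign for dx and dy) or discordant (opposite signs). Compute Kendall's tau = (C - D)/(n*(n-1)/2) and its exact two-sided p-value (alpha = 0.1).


Step 1: Enumerate the 10 unordered pairs (i,j) with i<j and classify each by sign(x_j-x_i) * sign(y_j-y_i).
  (1,2):dx=+5,dy=+4->C; (1,3):dx=-2,dy=+9->D; (1,4):dx=+2,dy=+7->C; (1,5):dx=+4,dy=+2->C
  (2,3):dx=-7,dy=+5->D; (2,4):dx=-3,dy=+3->D; (2,5):dx=-1,dy=-2->C; (3,4):dx=+4,dy=-2->D
  (3,5):dx=+6,dy=-7->D; (4,5):dx=+2,dy=-5->D
Step 2: C = 4, D = 6, total pairs = 10.
Step 3: tau = (C - D)/(n(n-1)/2) = (4 - 6)/10 = -0.200000.
Step 4: Exact two-sided p-value (enumerate n! = 120 permutations of y under H0): p = 0.816667.
Step 5: alpha = 0.1. fail to reject H0.

tau_b = -0.2000 (C=4, D=6), p = 0.816667, fail to reject H0.


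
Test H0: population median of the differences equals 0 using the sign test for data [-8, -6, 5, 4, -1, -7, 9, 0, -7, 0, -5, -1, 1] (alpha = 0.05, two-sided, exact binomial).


Step 1: Discard zero differences. Original n = 13; n_eff = number of nonzero differences = 11.
Nonzero differences (with sign): -8, -6, +5, +4, -1, -7, +9, -7, -5, -1, +1
Step 2: Count signs: positive = 4, negative = 7.
Step 3: Under H0: P(positive) = 0.5, so the number of positives S ~ Bin(11, 0.5).
Step 4: Two-sided exact p-value = sum of Bin(11,0.5) probabilities at or below the observed probability = 0.548828.
Step 5: alpha = 0.05. fail to reject H0.

n_eff = 11, pos = 4, neg = 7, p = 0.548828, fail to reject H0.


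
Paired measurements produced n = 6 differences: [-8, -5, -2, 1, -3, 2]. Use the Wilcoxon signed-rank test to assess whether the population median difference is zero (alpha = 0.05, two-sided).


Step 1: Drop any zero differences (none here) and take |d_i|.
|d| = [8, 5, 2, 1, 3, 2]
Step 2: Midrank |d_i| (ties get averaged ranks).
ranks: |8|->6, |5|->5, |2|->2.5, |1|->1, |3|->4, |2|->2.5
Step 3: Attach original signs; sum ranks with positive sign and with negative sign.
W+ = 1 + 2.5 = 3.5
W- = 6 + 5 + 2.5 + 4 = 17.5
(Check: W+ + W- = 21 should equal n(n+1)/2 = 21.)
Step 4: Test statistic W = min(W+, W-) = 3.5.
Step 5: Ties in |d|, so use the tie-corrected normal approximation.
        E[W] = n(n+1)/4 = 6*7/4 = 10.5.
        Tie groups: |d|=2 (t=2); sum(t^3 - t) = 6.
        Var[W] = n(n+1)(2n+1)/24 - sum(t^3-t)/48 = 546/24 - 6/48 = 22.625.
        z = (W - E[W]) / sqrt(Var[W]) = (3.5 - 10.5) / 4.7566 = -1.4716.
        Two-sided p = 2*Phi(z) = 0.141116.
Step 6: alpha = 0.05. fail to reject H0.

W+ = 3.5, W- = 17.5, W = min = 3.5, p = 0.141116, fail to reject H0.


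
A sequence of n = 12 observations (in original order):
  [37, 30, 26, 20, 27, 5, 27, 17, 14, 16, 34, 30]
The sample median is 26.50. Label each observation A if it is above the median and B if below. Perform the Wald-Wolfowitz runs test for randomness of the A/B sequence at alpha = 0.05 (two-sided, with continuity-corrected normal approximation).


Step 1: Compute median = 26.50; label A = above, B = below.
Labels in order: AABBABABBBAA  (n_A = 6, n_B = 6)
Step 2: Count runs R = 7.
Step 3: Under H0 (random ordering), E[R] = 2*n_A*n_B/(n_A+n_B) + 1 = 2*6*6/12 + 1 = 7.0000.
        Var[R] = 2*n_A*n_B*(2*n_A*n_B - n_A - n_B) / ((n_A+n_B)^2 * (n_A+n_B-1)) = 4320/1584 = 2.7273.
        SD[R] = 1.6514.
Step 4: R = E[R], so z = 0 with no continuity correction.
Step 5: Two-sided p-value via normal approximation = 2*(1 - Phi(|z|)) = 1.000000.
Step 6: alpha = 0.05. fail to reject H0.

R = 7, z = 0.0000, p = 1.000000, fail to reject H0.


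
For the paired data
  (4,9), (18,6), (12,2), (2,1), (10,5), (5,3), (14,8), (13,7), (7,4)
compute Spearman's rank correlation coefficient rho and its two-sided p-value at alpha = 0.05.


Step 1: Rank x and y separately (midranks; no ties here).
rank(x): 4->2, 18->9, 12->6, 2->1, 10->5, 5->3, 14->8, 13->7, 7->4
rank(y): 9->9, 6->6, 2->2, 1->1, 5->5, 3->3, 8->8, 7->7, 4->4
Step 2: d_i = R_x(i) - R_y(i); compute d_i^2.
  (2-9)^2=49, (9-6)^2=9, (6-2)^2=16, (1-1)^2=0, (5-5)^2=0, (3-3)^2=0, (8-8)^2=0, (7-7)^2=0, (4-4)^2=0
sum(d^2) = 74.
Step 3: rho = 1 - 6*74 / (9*(9^2 - 1)) = 1 - 444/720 = 0.383333.
Step 4: Under H0, t = rho * sqrt((n-2)/(1-rho^2)) = 1.0981 ~ t(7).
Step 5: Two-sided p-value from the t-distribution with 7 df = 0.308495.
Step 6: alpha = 0.05. fail to reject H0.

rho = 0.3833, p = 0.308495, fail to reject H0 at alpha = 0.05.


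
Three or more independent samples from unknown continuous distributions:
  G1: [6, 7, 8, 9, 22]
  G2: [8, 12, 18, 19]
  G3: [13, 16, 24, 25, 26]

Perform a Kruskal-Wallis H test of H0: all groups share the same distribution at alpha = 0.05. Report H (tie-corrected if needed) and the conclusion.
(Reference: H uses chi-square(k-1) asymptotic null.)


Step 1: Combine all N = 14 observations and assign midranks.
sorted (value, group, rank): (6,G1,1), (7,G1,2), (8,G1,3.5), (8,G2,3.5), (9,G1,5), (12,G2,6), (13,G3,7), (16,G3,8), (18,G2,9), (19,G2,10), (22,G1,11), (24,G3,12), (25,G3,13), (26,G3,14)
Step 2: Sum ranks within each group.
R_1 = 22.5 (n_1 = 5)
R_2 = 28.5 (n_2 = 4)
R_3 = 54 (n_3 = 5)
Step 3: H = 12/(N(N+1)) * sum(R_i^2/n_i) - 3(N+1)
     = 12/(14*15) * (22.5^2/5 + 28.5^2/4 + 54^2/5) - 3*15
     = 0.057143 * 887.513 - 45
     = 5.715000.
Step 4: Ties present; correction factor C = 1 - 6/(14^3 - 14) = 0.997802. Corrected H = 5.715000 / 0.997802 = 5.727588.
Step 5: Under H0, H ~ chi^2(2); p-value = 0.057052.
Step 6: alpha = 0.05. fail to reject H0.

H = 5.7276, df = 2, p = 0.057052, fail to reject H0.


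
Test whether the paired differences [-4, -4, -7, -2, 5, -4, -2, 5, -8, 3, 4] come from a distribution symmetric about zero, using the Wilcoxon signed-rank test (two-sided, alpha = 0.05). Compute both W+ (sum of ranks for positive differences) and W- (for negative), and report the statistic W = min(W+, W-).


Step 1: Drop any zero differences (none here) and take |d_i|.
|d| = [4, 4, 7, 2, 5, 4, 2, 5, 8, 3, 4]
Step 2: Midrank |d_i| (ties get averaged ranks).
ranks: |4|->5.5, |4|->5.5, |7|->10, |2|->1.5, |5|->8.5, |4|->5.5, |2|->1.5, |5|->8.5, |8|->11, |3|->3, |4|->5.5
Step 3: Attach original signs; sum ranks with positive sign and with negative sign.
W+ = 8.5 + 8.5 + 3 + 5.5 = 25.5
W- = 5.5 + 5.5 + 10 + 1.5 + 5.5 + 1.5 + 11 = 40.5
(Check: W+ + W- = 66 should equal n(n+1)/2 = 66.)
Step 4: Test statistic W = min(W+, W-) = 25.5.
Step 5: Ties in |d|, so use the tie-corrected normal approximation.
        E[W] = n(n+1)/4 = 11*12/4 = 33.
        Tie groups: |d|=2 (t=2), |d|=4 (t=4), |d|=5 (t=2); sum(t^3 - t) = 72.
        Var[W] = n(n+1)(2n+1)/24 - sum(t^3-t)/48 = 3036/24 - 72/48 = 125.
        z = (W - E[W]) / sqrt(Var[W]) = (25.5 - 33) / 11.1803 = -0.6708.
        Two-sided p = 2*Phi(z) = 0.502335.
Step 6: alpha = 0.05. fail to reject H0.

W+ = 25.5, W- = 40.5, W = min = 25.5, p = 0.502335, fail to reject H0.


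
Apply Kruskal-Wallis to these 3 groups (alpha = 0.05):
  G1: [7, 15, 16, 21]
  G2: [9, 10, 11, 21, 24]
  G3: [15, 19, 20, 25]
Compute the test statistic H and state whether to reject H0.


Step 1: Combine all N = 13 observations and assign midranks.
sorted (value, group, rank): (7,G1,1), (9,G2,2), (10,G2,3), (11,G2,4), (15,G1,5.5), (15,G3,5.5), (16,G1,7), (19,G3,8), (20,G3,9), (21,G1,10.5), (21,G2,10.5), (24,G2,12), (25,G3,13)
Step 2: Sum ranks within each group.
R_1 = 24 (n_1 = 4)
R_2 = 31.5 (n_2 = 5)
R_3 = 35.5 (n_3 = 4)
Step 3: H = 12/(N(N+1)) * sum(R_i^2/n_i) - 3(N+1)
     = 12/(13*14) * (24^2/4 + 31.5^2/5 + 35.5^2/4) - 3*14
     = 0.065934 * 657.513 - 42
     = 1.352473.
Step 4: Ties present; correction factor C = 1 - 12/(13^3 - 13) = 0.994505. Corrected H = 1.352473 / 0.994505 = 1.359945.
Step 5: Under H0, H ~ chi^2(2); p-value = 0.506631.
Step 6: alpha = 0.05. fail to reject H0.

H = 1.3599, df = 2, p = 0.506631, fail to reject H0.


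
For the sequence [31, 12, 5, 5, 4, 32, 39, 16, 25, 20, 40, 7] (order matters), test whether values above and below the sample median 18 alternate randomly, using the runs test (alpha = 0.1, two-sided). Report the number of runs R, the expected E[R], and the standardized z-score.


Step 1: Compute median = 18; label A = above, B = below.
Labels in order: ABBBBAABAAAB  (n_A = 6, n_B = 6)
Step 2: Count runs R = 6.
Step 3: Under H0 (random ordering), E[R] = 2*n_A*n_B/(n_A+n_B) + 1 = 2*6*6/12 + 1 = 7.0000.
        Var[R] = 2*n_A*n_B*(2*n_A*n_B - n_A - n_B) / ((n_A+n_B)^2 * (n_A+n_B-1)) = 4320/1584 = 2.7273.
        SD[R] = 1.6514.
Step 4: Continuity-corrected z = (R + 0.5 - E[R]) / SD[R] = (6 + 0.5 - 7.0000) / 1.6514 = -0.3028.
Step 5: Two-sided p-value via normal approximation = 2*(1 - Phi(|z|)) = 0.762069.
Step 6: alpha = 0.1. fail to reject H0.

R = 6, z = -0.3028, p = 0.762069, fail to reject H0.


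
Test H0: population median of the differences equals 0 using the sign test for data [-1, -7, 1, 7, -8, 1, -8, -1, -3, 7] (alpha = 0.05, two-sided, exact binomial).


Step 1: Discard zero differences. Original n = 10; n_eff = number of nonzero differences = 10.
Nonzero differences (with sign): -1, -7, +1, +7, -8, +1, -8, -1, -3, +7
Step 2: Count signs: positive = 4, negative = 6.
Step 3: Under H0: P(positive) = 0.5, so the number of positives S ~ Bin(10, 0.5).
Step 4: Two-sided exact p-value = sum of Bin(10,0.5) probabilities at or below the observed probability = 0.753906.
Step 5: alpha = 0.05. fail to reject H0.

n_eff = 10, pos = 4, neg = 6, p = 0.753906, fail to reject H0.


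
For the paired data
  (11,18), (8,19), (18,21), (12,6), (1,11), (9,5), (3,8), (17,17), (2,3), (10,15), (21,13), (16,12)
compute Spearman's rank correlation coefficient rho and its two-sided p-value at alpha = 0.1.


Step 1: Rank x and y separately (midranks; no ties here).
rank(x): 11->7, 8->4, 18->11, 12->8, 1->1, 9->5, 3->3, 17->10, 2->2, 10->6, 21->12, 16->9
rank(y): 18->10, 19->11, 21->12, 6->3, 11->5, 5->2, 8->4, 17->9, 3->1, 15->8, 13->7, 12->6
Step 2: d_i = R_x(i) - R_y(i); compute d_i^2.
  (7-10)^2=9, (4-11)^2=49, (11-12)^2=1, (8-3)^2=25, (1-5)^2=16, (5-2)^2=9, (3-4)^2=1, (10-9)^2=1, (2-1)^2=1, (6-8)^2=4, (12-7)^2=25, (9-6)^2=9
sum(d^2) = 150.
Step 3: rho = 1 - 6*150 / (12*(12^2 - 1)) = 1 - 900/1716 = 0.475524.
Step 4: Under H0, t = rho * sqrt((n-2)/(1-rho^2)) = 1.7094 ~ t(10).
Step 5: Two-sided p-value from the t-distribution with 10 df = 0.118176.
Step 6: alpha = 0.1. fail to reject H0.

rho = 0.4755, p = 0.118176, fail to reject H0 at alpha = 0.1.


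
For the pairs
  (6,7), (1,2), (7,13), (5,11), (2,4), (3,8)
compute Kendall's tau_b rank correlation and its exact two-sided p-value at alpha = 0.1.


Step 1: Enumerate the 15 unordered pairs (i,j) with i<j and classify each by sign(x_j-x_i) * sign(y_j-y_i).
  (1,2):dx=-5,dy=-5->C; (1,3):dx=+1,dy=+6->C; (1,4):dx=-1,dy=+4->D; (1,5):dx=-4,dy=-3->C
  (1,6):dx=-3,dy=+1->D; (2,3):dx=+6,dy=+11->C; (2,4):dx=+4,dy=+9->C; (2,5):dx=+1,dy=+2->C
  (2,6):dx=+2,dy=+6->C; (3,4):dx=-2,dy=-2->C; (3,5):dx=-5,dy=-9->C; (3,6):dx=-4,dy=-5->C
  (4,5):dx=-3,dy=-7->C; (4,6):dx=-2,dy=-3->C; (5,6):dx=+1,dy=+4->C
Step 2: C = 13, D = 2, total pairs = 15.
Step 3: tau = (C - D)/(n(n-1)/2) = (13 - 2)/15 = 0.733333.
Step 4: Exact two-sided p-value (enumerate n! = 720 permutations of y under H0): p = 0.055556.
Step 5: alpha = 0.1. reject H0.

tau_b = 0.7333 (C=13, D=2), p = 0.055556, reject H0.


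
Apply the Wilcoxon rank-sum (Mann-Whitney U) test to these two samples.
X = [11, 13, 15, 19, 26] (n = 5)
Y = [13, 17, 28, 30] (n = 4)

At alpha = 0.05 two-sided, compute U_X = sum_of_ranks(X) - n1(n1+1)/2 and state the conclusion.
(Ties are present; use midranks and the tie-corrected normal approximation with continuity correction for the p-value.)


Step 1: Combine and sort all 9 observations; assign midranks.
sorted (value, group): (11,X), (13,X), (13,Y), (15,X), (17,Y), (19,X), (26,X), (28,Y), (30,Y)
ranks: 11->1, 13->2.5, 13->2.5, 15->4, 17->5, 19->6, 26->7, 28->8, 30->9
Step 2: Rank sum for X: R1 = 1 + 2.5 + 4 + 6 + 7 = 20.5.
Step 3: U_X = R1 - n1(n1+1)/2 = 20.5 - 5*6/2 = 20.5 - 15 = 5.5.
       U_Y = n1*n2 - U_X = 20 - 5.5 = 14.5.
Step 4: Ties are present, so use the tie-corrected normal approximation (with continuity correction) for the p-value.
Step 5: p-value = 0.325163; compare to alpha = 0.05. fail to reject H0.

U_X = 5.5, p = 0.325163, fail to reject H0 at alpha = 0.05.


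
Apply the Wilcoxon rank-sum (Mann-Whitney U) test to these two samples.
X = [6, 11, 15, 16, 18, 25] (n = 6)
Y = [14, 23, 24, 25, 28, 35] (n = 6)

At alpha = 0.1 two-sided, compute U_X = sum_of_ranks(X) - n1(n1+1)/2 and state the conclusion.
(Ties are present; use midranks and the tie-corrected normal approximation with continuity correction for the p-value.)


Step 1: Combine and sort all 12 observations; assign midranks.
sorted (value, group): (6,X), (11,X), (14,Y), (15,X), (16,X), (18,X), (23,Y), (24,Y), (25,X), (25,Y), (28,Y), (35,Y)
ranks: 6->1, 11->2, 14->3, 15->4, 16->5, 18->6, 23->7, 24->8, 25->9.5, 25->9.5, 28->11, 35->12
Step 2: Rank sum for X: R1 = 1 + 2 + 4 + 5 + 6 + 9.5 = 27.5.
Step 3: U_X = R1 - n1(n1+1)/2 = 27.5 - 6*7/2 = 27.5 - 21 = 6.5.
       U_Y = n1*n2 - U_X = 36 - 6.5 = 29.5.
Step 4: Ties are present, so use the tie-corrected normal approximation (with continuity correction) for the p-value.
Step 5: p-value = 0.077648; compare to alpha = 0.1. reject H0.

U_X = 6.5, p = 0.077648, reject H0 at alpha = 0.1.


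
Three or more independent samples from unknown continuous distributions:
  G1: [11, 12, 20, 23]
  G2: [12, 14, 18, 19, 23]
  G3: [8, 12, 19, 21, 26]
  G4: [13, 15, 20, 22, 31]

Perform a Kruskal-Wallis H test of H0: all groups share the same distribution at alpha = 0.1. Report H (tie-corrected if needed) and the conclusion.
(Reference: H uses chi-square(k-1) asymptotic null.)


Step 1: Combine all N = 19 observations and assign midranks.
sorted (value, group, rank): (8,G3,1), (11,G1,2), (12,G1,4), (12,G2,4), (12,G3,4), (13,G4,6), (14,G2,7), (15,G4,8), (18,G2,9), (19,G2,10.5), (19,G3,10.5), (20,G1,12.5), (20,G4,12.5), (21,G3,14), (22,G4,15), (23,G1,16.5), (23,G2,16.5), (26,G3,18), (31,G4,19)
Step 2: Sum ranks within each group.
R_1 = 35 (n_1 = 4)
R_2 = 47 (n_2 = 5)
R_3 = 47.5 (n_3 = 5)
R_4 = 60.5 (n_4 = 5)
Step 3: H = 12/(N(N+1)) * sum(R_i^2/n_i) - 3(N+1)
     = 12/(19*20) * (35^2/4 + 47^2/5 + 47.5^2/5 + 60.5^2/5) - 3*20
     = 0.031579 * 1931.35 - 60
     = 0.990000.
Step 4: Ties present; correction factor C = 1 - 42/(19^3 - 19) = 0.993860. Corrected H = 0.990000 / 0.993860 = 0.996117.
Step 5: Under H0, H ~ chi^2(3); p-value = 0.802192.
Step 6: alpha = 0.1. fail to reject H0.

H = 0.9961, df = 3, p = 0.802192, fail to reject H0.


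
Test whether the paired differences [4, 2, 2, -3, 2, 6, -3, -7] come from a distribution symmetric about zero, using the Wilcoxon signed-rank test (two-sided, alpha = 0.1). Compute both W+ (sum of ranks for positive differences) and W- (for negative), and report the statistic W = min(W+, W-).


Step 1: Drop any zero differences (none here) and take |d_i|.
|d| = [4, 2, 2, 3, 2, 6, 3, 7]
Step 2: Midrank |d_i| (ties get averaged ranks).
ranks: |4|->6, |2|->2, |2|->2, |3|->4.5, |2|->2, |6|->7, |3|->4.5, |7|->8
Step 3: Attach original signs; sum ranks with positive sign and with negative sign.
W+ = 6 + 2 + 2 + 2 + 7 = 19
W- = 4.5 + 4.5 + 8 = 17
(Check: W+ + W- = 36 should equal n(n+1)/2 = 36.)
Step 4: Test statistic W = min(W+, W-) = 17.
Step 5: Ties in |d|, so use the tie-corrected normal approximation.
        E[W] = n(n+1)/4 = 8*9/4 = 18.
        Tie groups: |d|=2 (t=3), |d|=3 (t=2); sum(t^3 - t) = 30.
        Var[W] = n(n+1)(2n+1)/24 - sum(t^3-t)/48 = 1224/24 - 30/48 = 50.375.
        z = (W - E[W]) / sqrt(Var[W]) = (17 - 18) / 7.0975 = -0.1409.
        Two-sided p = 2*Phi(z) = 0.887954.
Step 6: alpha = 0.1. fail to reject H0.

W+ = 19, W- = 17, W = min = 17, p = 0.887954, fail to reject H0.


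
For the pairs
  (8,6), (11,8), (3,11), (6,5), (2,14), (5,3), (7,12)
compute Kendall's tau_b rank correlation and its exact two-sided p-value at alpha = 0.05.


Step 1: Enumerate the 21 unordered pairs (i,j) with i<j and classify each by sign(x_j-x_i) * sign(y_j-y_i).
  (1,2):dx=+3,dy=+2->C; (1,3):dx=-5,dy=+5->D; (1,4):dx=-2,dy=-1->C; (1,5):dx=-6,dy=+8->D
  (1,6):dx=-3,dy=-3->C; (1,7):dx=-1,dy=+6->D; (2,3):dx=-8,dy=+3->D; (2,4):dx=-5,dy=-3->C
  (2,5):dx=-9,dy=+6->D; (2,6):dx=-6,dy=-5->C; (2,7):dx=-4,dy=+4->D; (3,4):dx=+3,dy=-6->D
  (3,5):dx=-1,dy=+3->D; (3,6):dx=+2,dy=-8->D; (3,7):dx=+4,dy=+1->C; (4,5):dx=-4,dy=+9->D
  (4,6):dx=-1,dy=-2->C; (4,7):dx=+1,dy=+7->C; (5,6):dx=+3,dy=-11->D; (5,7):dx=+5,dy=-2->D
  (6,7):dx=+2,dy=+9->C
Step 2: C = 9, D = 12, total pairs = 21.
Step 3: tau = (C - D)/(n(n-1)/2) = (9 - 12)/21 = -0.142857.
Step 4: Exact two-sided p-value (enumerate n! = 5040 permutations of y under H0): p = 0.772619.
Step 5: alpha = 0.05. fail to reject H0.

tau_b = -0.1429 (C=9, D=12), p = 0.772619, fail to reject H0.


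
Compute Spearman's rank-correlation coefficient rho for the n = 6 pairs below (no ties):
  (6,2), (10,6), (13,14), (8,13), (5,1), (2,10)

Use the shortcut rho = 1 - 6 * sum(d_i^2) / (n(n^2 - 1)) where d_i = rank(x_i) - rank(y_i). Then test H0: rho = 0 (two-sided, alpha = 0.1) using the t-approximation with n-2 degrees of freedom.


Step 1: Rank x and y separately (midranks; no ties here).
rank(x): 6->3, 10->5, 13->6, 8->4, 5->2, 2->1
rank(y): 2->2, 6->3, 14->6, 13->5, 1->1, 10->4
Step 2: d_i = R_x(i) - R_y(i); compute d_i^2.
  (3-2)^2=1, (5-3)^2=4, (6-6)^2=0, (4-5)^2=1, (2-1)^2=1, (1-4)^2=9
sum(d^2) = 16.
Step 3: rho = 1 - 6*16 / (6*(6^2 - 1)) = 1 - 96/210 = 0.542857.
Step 4: Under H0, t = rho * sqrt((n-2)/(1-rho^2)) = 1.2928 ~ t(4).
Step 5: Two-sided p-value from the t-distribution with 4 df = 0.265703.
Step 6: alpha = 0.1. fail to reject H0.

rho = 0.5429, p = 0.265703, fail to reject H0 at alpha = 0.1.


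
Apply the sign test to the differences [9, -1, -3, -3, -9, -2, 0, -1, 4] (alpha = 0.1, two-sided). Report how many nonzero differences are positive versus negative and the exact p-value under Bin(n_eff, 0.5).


Step 1: Discard zero differences. Original n = 9; n_eff = number of nonzero differences = 8.
Nonzero differences (with sign): +9, -1, -3, -3, -9, -2, -1, +4
Step 2: Count signs: positive = 2, negative = 6.
Step 3: Under H0: P(positive) = 0.5, so the number of positives S ~ Bin(8, 0.5).
Step 4: Two-sided exact p-value = sum of Bin(8,0.5) probabilities at or below the observed probability = 0.289062.
Step 5: alpha = 0.1. fail to reject H0.

n_eff = 8, pos = 2, neg = 6, p = 0.289062, fail to reject H0.


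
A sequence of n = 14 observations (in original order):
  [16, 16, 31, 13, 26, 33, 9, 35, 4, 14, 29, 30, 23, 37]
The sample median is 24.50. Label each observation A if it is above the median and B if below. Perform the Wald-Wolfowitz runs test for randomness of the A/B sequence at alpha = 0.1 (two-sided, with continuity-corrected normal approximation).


Step 1: Compute median = 24.50; label A = above, B = below.
Labels in order: BBABAABABBAABA  (n_A = 7, n_B = 7)
Step 2: Count runs R = 10.
Step 3: Under H0 (random ordering), E[R] = 2*n_A*n_B/(n_A+n_B) + 1 = 2*7*7/14 + 1 = 8.0000.
        Var[R] = 2*n_A*n_B*(2*n_A*n_B - n_A - n_B) / ((n_A+n_B)^2 * (n_A+n_B-1)) = 8232/2548 = 3.2308.
        SD[R] = 1.7974.
Step 4: Continuity-corrected z = (R - 0.5 - E[R]) / SD[R] = (10 - 0.5 - 8.0000) / 1.7974 = 0.8345.
Step 5: Two-sided p-value via normal approximation = 2*(1 - Phi(|z|)) = 0.403986.
Step 6: alpha = 0.1. fail to reject H0.

R = 10, z = 0.8345, p = 0.403986, fail to reject H0.


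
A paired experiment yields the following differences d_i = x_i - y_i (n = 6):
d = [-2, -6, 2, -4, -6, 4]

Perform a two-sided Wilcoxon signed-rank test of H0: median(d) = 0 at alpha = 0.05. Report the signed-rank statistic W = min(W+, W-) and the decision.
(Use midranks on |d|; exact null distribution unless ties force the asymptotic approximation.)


Step 1: Drop any zero differences (none here) and take |d_i|.
|d| = [2, 6, 2, 4, 6, 4]
Step 2: Midrank |d_i| (ties get averaged ranks).
ranks: |2|->1.5, |6|->5.5, |2|->1.5, |4|->3.5, |6|->5.5, |4|->3.5
Step 3: Attach original signs; sum ranks with positive sign and with negative sign.
W+ = 1.5 + 3.5 = 5
W- = 1.5 + 5.5 + 3.5 + 5.5 = 16
(Check: W+ + W- = 21 should equal n(n+1)/2 = 21.)
Step 4: Test statistic W = min(W+, W-) = 5.
Step 5: Ties in |d|, so use the tie-corrected normal approximation.
        E[W] = n(n+1)/4 = 6*7/4 = 10.5.
        Tie groups: |d|=2 (t=2), |d|=4 (t=2), |d|=6 (t=2); sum(t^3 - t) = 18.
        Var[W] = n(n+1)(2n+1)/24 - sum(t^3-t)/48 = 546/24 - 18/48 = 22.375.
        z = (W - E[W]) / sqrt(Var[W]) = (5 - 10.5) / 4.7302 = -1.1627.
        Two-sided p = 2*Phi(z) = 0.244937.
Step 6: alpha = 0.05. fail to reject H0.

W+ = 5, W- = 16, W = min = 5, p = 0.244937, fail to reject H0.


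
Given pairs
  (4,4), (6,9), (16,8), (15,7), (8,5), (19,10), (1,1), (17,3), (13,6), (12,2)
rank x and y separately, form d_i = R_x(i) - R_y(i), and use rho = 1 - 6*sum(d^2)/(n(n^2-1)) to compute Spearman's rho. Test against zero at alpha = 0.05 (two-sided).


Step 1: Rank x and y separately (midranks; no ties here).
rank(x): 4->2, 6->3, 16->8, 15->7, 8->4, 19->10, 1->1, 17->9, 13->6, 12->5
rank(y): 4->4, 9->9, 8->8, 7->7, 5->5, 10->10, 1->1, 3->3, 6->6, 2->2
Step 2: d_i = R_x(i) - R_y(i); compute d_i^2.
  (2-4)^2=4, (3-9)^2=36, (8-8)^2=0, (7-7)^2=0, (4-5)^2=1, (10-10)^2=0, (1-1)^2=0, (9-3)^2=36, (6-6)^2=0, (5-2)^2=9
sum(d^2) = 86.
Step 3: rho = 1 - 6*86 / (10*(10^2 - 1)) = 1 - 516/990 = 0.478788.
Step 4: Under H0, t = rho * sqrt((n-2)/(1-rho^2)) = 1.5425 ~ t(8).
Step 5: Two-sided p-value from the t-distribution with 8 df = 0.161523.
Step 6: alpha = 0.05. fail to reject H0.

rho = 0.4788, p = 0.161523, fail to reject H0 at alpha = 0.05.


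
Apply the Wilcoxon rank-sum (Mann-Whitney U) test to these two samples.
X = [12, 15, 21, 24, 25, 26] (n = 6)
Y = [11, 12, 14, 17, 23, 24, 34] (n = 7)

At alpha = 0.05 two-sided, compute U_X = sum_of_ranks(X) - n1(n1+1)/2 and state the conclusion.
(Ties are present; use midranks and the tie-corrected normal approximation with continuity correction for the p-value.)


Step 1: Combine and sort all 13 observations; assign midranks.
sorted (value, group): (11,Y), (12,X), (12,Y), (14,Y), (15,X), (17,Y), (21,X), (23,Y), (24,X), (24,Y), (25,X), (26,X), (34,Y)
ranks: 11->1, 12->2.5, 12->2.5, 14->4, 15->5, 17->6, 21->7, 23->8, 24->9.5, 24->9.5, 25->11, 26->12, 34->13
Step 2: Rank sum for X: R1 = 2.5 + 5 + 7 + 9.5 + 11 + 12 = 47.
Step 3: U_X = R1 - n1(n1+1)/2 = 47 - 6*7/2 = 47 - 21 = 26.
       U_Y = n1*n2 - U_X = 42 - 26 = 16.
Step 4: Ties are present, so use the tie-corrected normal approximation (with continuity correction) for the p-value.
Step 5: p-value = 0.519167; compare to alpha = 0.05. fail to reject H0.

U_X = 26, p = 0.519167, fail to reject H0 at alpha = 0.05.


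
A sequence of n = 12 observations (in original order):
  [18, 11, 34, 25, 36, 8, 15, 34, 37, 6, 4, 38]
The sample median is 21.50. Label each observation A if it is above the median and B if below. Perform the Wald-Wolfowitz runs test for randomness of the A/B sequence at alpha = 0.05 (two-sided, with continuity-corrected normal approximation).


Step 1: Compute median = 21.50; label A = above, B = below.
Labels in order: BBAAABBAABBA  (n_A = 6, n_B = 6)
Step 2: Count runs R = 6.
Step 3: Under H0 (random ordering), E[R] = 2*n_A*n_B/(n_A+n_B) + 1 = 2*6*6/12 + 1 = 7.0000.
        Var[R] = 2*n_A*n_B*(2*n_A*n_B - n_A - n_B) / ((n_A+n_B)^2 * (n_A+n_B-1)) = 4320/1584 = 2.7273.
        SD[R] = 1.6514.
Step 4: Continuity-corrected z = (R + 0.5 - E[R]) / SD[R] = (6 + 0.5 - 7.0000) / 1.6514 = -0.3028.
Step 5: Two-sided p-value via normal approximation = 2*(1 - Phi(|z|)) = 0.762069.
Step 6: alpha = 0.05. fail to reject H0.

R = 6, z = -0.3028, p = 0.762069, fail to reject H0.


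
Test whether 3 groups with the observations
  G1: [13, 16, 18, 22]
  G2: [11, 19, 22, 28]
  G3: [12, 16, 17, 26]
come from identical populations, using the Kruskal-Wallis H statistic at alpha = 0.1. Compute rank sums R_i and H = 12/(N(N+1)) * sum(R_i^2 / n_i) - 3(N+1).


Step 1: Combine all N = 12 observations and assign midranks.
sorted (value, group, rank): (11,G2,1), (12,G3,2), (13,G1,3), (16,G1,4.5), (16,G3,4.5), (17,G3,6), (18,G1,7), (19,G2,8), (22,G1,9.5), (22,G2,9.5), (26,G3,11), (28,G2,12)
Step 2: Sum ranks within each group.
R_1 = 24 (n_1 = 4)
R_2 = 30.5 (n_2 = 4)
R_3 = 23.5 (n_3 = 4)
Step 3: H = 12/(N(N+1)) * sum(R_i^2/n_i) - 3(N+1)
     = 12/(12*13) * (24^2/4 + 30.5^2/4 + 23.5^2/4) - 3*13
     = 0.076923 * 514.625 - 39
     = 0.586538.
Step 4: Ties present; correction factor C = 1 - 12/(12^3 - 12) = 0.993007. Corrected H = 0.586538 / 0.993007 = 0.590669.
Step 5: Under H0, H ~ chi^2(2); p-value = 0.744283.
Step 6: alpha = 0.1. fail to reject H0.

H = 0.5907, df = 2, p = 0.744283, fail to reject H0.


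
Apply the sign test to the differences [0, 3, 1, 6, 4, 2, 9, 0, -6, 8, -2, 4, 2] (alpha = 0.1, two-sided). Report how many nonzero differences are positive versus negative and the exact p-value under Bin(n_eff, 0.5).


Step 1: Discard zero differences. Original n = 13; n_eff = number of nonzero differences = 11.
Nonzero differences (with sign): +3, +1, +6, +4, +2, +9, -6, +8, -2, +4, +2
Step 2: Count signs: positive = 9, negative = 2.
Step 3: Under H0: P(positive) = 0.5, so the number of positives S ~ Bin(11, 0.5).
Step 4: Two-sided exact p-value = sum of Bin(11,0.5) probabilities at or below the observed probability = 0.065430.
Step 5: alpha = 0.1. reject H0.

n_eff = 11, pos = 9, neg = 2, p = 0.065430, reject H0.


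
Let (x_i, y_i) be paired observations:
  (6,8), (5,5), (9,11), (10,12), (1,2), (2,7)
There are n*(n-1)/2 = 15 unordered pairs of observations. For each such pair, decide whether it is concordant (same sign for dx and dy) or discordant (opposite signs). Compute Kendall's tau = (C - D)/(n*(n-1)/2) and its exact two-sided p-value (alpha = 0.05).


Step 1: Enumerate the 15 unordered pairs (i,j) with i<j and classify each by sign(x_j-x_i) * sign(y_j-y_i).
  (1,2):dx=-1,dy=-3->C; (1,3):dx=+3,dy=+3->C; (1,4):dx=+4,dy=+4->C; (1,5):dx=-5,dy=-6->C
  (1,6):dx=-4,dy=-1->C; (2,3):dx=+4,dy=+6->C; (2,4):dx=+5,dy=+7->C; (2,5):dx=-4,dy=-3->C
  (2,6):dx=-3,dy=+2->D; (3,4):dx=+1,dy=+1->C; (3,5):dx=-8,dy=-9->C; (3,6):dx=-7,dy=-4->C
  (4,5):dx=-9,dy=-10->C; (4,6):dx=-8,dy=-5->C; (5,6):dx=+1,dy=+5->C
Step 2: C = 14, D = 1, total pairs = 15.
Step 3: tau = (C - D)/(n(n-1)/2) = (14 - 1)/15 = 0.866667.
Step 4: Exact two-sided p-value (enumerate n! = 720 permutations of y under H0): p = 0.016667.
Step 5: alpha = 0.05. reject H0.

tau_b = 0.8667 (C=14, D=1), p = 0.016667, reject H0.


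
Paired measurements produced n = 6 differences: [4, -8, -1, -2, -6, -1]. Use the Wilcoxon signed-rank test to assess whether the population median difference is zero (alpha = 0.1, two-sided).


Step 1: Drop any zero differences (none here) and take |d_i|.
|d| = [4, 8, 1, 2, 6, 1]
Step 2: Midrank |d_i| (ties get averaged ranks).
ranks: |4|->4, |8|->6, |1|->1.5, |2|->3, |6|->5, |1|->1.5
Step 3: Attach original signs; sum ranks with positive sign and with negative sign.
W+ = 4 = 4
W- = 6 + 1.5 + 3 + 5 + 1.5 = 17
(Check: W+ + W- = 21 should equal n(n+1)/2 = 21.)
Step 4: Test statistic W = min(W+, W-) = 4.
Step 5: Ties in |d|, so use the tie-corrected normal approximation.
        E[W] = n(n+1)/4 = 6*7/4 = 10.5.
        Tie groups: |d|=1 (t=2); sum(t^3 - t) = 6.
        Var[W] = n(n+1)(2n+1)/24 - sum(t^3-t)/48 = 546/24 - 6/48 = 22.625.
        z = (W - E[W]) / sqrt(Var[W]) = (4 - 10.5) / 4.7566 = -1.3665.
        Two-sided p = 2*Phi(z) = 0.171773.
Step 6: alpha = 0.1. fail to reject H0.

W+ = 4, W- = 17, W = min = 4, p = 0.171773, fail to reject H0.


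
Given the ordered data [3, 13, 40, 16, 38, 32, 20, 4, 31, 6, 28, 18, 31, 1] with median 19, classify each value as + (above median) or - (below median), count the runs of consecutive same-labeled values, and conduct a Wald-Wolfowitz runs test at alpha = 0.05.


Step 1: Compute median = 19; label A = above, B = below.
Labels in order: BBABAAABABABAB  (n_A = 7, n_B = 7)
Step 2: Count runs R = 11.
Step 3: Under H0 (random ordering), E[R] = 2*n_A*n_B/(n_A+n_B) + 1 = 2*7*7/14 + 1 = 8.0000.
        Var[R] = 2*n_A*n_B*(2*n_A*n_B - n_A - n_B) / ((n_A+n_B)^2 * (n_A+n_B-1)) = 8232/2548 = 3.2308.
        SD[R] = 1.7974.
Step 4: Continuity-corrected z = (R - 0.5 - E[R]) / SD[R] = (11 - 0.5 - 8.0000) / 1.7974 = 1.3909.
Step 5: Two-sided p-value via normal approximation = 2*(1 - Phi(|z|)) = 0.164264.
Step 6: alpha = 0.05. fail to reject H0.

R = 11, z = 1.3909, p = 0.164264, fail to reject H0.


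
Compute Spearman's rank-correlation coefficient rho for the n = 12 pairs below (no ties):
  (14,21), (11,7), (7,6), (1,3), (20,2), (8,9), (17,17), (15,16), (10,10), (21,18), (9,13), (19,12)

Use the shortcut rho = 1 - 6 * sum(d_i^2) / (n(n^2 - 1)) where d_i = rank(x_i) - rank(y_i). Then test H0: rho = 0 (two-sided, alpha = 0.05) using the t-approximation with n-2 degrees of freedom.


Step 1: Rank x and y separately (midranks; no ties here).
rank(x): 14->7, 11->6, 7->2, 1->1, 20->11, 8->3, 17->9, 15->8, 10->5, 21->12, 9->4, 19->10
rank(y): 21->12, 7->4, 6->3, 3->2, 2->1, 9->5, 17->10, 16->9, 10->6, 18->11, 13->8, 12->7
Step 2: d_i = R_x(i) - R_y(i); compute d_i^2.
  (7-12)^2=25, (6-4)^2=4, (2-3)^2=1, (1-2)^2=1, (11-1)^2=100, (3-5)^2=4, (9-10)^2=1, (8-9)^2=1, (5-6)^2=1, (12-11)^2=1, (4-8)^2=16, (10-7)^2=9
sum(d^2) = 164.
Step 3: rho = 1 - 6*164 / (12*(12^2 - 1)) = 1 - 984/1716 = 0.426573.
Step 4: Under H0, t = rho * sqrt((n-2)/(1-rho^2)) = 1.4914 ~ t(10).
Step 5: Two-sided p-value from the t-distribution with 10 df = 0.166700.
Step 6: alpha = 0.05. fail to reject H0.

rho = 0.4266, p = 0.166700, fail to reject H0 at alpha = 0.05.


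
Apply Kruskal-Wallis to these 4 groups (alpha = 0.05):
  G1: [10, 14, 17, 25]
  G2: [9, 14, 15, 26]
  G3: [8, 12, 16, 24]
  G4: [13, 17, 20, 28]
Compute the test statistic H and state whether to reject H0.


Step 1: Combine all N = 16 observations and assign midranks.
sorted (value, group, rank): (8,G3,1), (9,G2,2), (10,G1,3), (12,G3,4), (13,G4,5), (14,G1,6.5), (14,G2,6.5), (15,G2,8), (16,G3,9), (17,G1,10.5), (17,G4,10.5), (20,G4,12), (24,G3,13), (25,G1,14), (26,G2,15), (28,G4,16)
Step 2: Sum ranks within each group.
R_1 = 34 (n_1 = 4)
R_2 = 31.5 (n_2 = 4)
R_3 = 27 (n_3 = 4)
R_4 = 43.5 (n_4 = 4)
Step 3: H = 12/(N(N+1)) * sum(R_i^2/n_i) - 3(N+1)
     = 12/(16*17) * (34^2/4 + 31.5^2/4 + 27^2/4 + 43.5^2/4) - 3*17
     = 0.044118 * 1192.38 - 51
     = 1.604779.
Step 4: Ties present; correction factor C = 1 - 12/(16^3 - 16) = 0.997059. Corrected H = 1.604779 / 0.997059 = 1.609513.
Step 5: Under H0, H ~ chi^2(3); p-value = 0.657235.
Step 6: alpha = 0.05. fail to reject H0.

H = 1.6095, df = 3, p = 0.657235, fail to reject H0.


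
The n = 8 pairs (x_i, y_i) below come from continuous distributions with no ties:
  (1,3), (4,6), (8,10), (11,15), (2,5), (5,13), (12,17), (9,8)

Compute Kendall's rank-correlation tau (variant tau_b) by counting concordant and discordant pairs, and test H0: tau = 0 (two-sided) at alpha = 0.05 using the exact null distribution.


Step 1: Enumerate the 28 unordered pairs (i,j) with i<j and classify each by sign(x_j-x_i) * sign(y_j-y_i).
  (1,2):dx=+3,dy=+3->C; (1,3):dx=+7,dy=+7->C; (1,4):dx=+10,dy=+12->C; (1,5):dx=+1,dy=+2->C
  (1,6):dx=+4,dy=+10->C; (1,7):dx=+11,dy=+14->C; (1,8):dx=+8,dy=+5->C; (2,3):dx=+4,dy=+4->C
  (2,4):dx=+7,dy=+9->C; (2,5):dx=-2,dy=-1->C; (2,6):dx=+1,dy=+7->C; (2,7):dx=+8,dy=+11->C
  (2,8):dx=+5,dy=+2->C; (3,4):dx=+3,dy=+5->C; (3,5):dx=-6,dy=-5->C; (3,6):dx=-3,dy=+3->D
  (3,7):dx=+4,dy=+7->C; (3,8):dx=+1,dy=-2->D; (4,5):dx=-9,dy=-10->C; (4,6):dx=-6,dy=-2->C
  (4,7):dx=+1,dy=+2->C; (4,8):dx=-2,dy=-7->C; (5,6):dx=+3,dy=+8->C; (5,7):dx=+10,dy=+12->C
  (5,8):dx=+7,dy=+3->C; (6,7):dx=+7,dy=+4->C; (6,8):dx=+4,dy=-5->D; (7,8):dx=-3,dy=-9->C
Step 2: C = 25, D = 3, total pairs = 28.
Step 3: tau = (C - D)/(n(n-1)/2) = (25 - 3)/28 = 0.785714.
Step 4: Exact two-sided p-value (enumerate n! = 40320 permutations of y under H0): p = 0.005506.
Step 5: alpha = 0.05. reject H0.

tau_b = 0.7857 (C=25, D=3), p = 0.005506, reject H0.
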